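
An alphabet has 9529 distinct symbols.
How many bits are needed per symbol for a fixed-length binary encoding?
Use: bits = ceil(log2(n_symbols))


log2(9529) = 13.2181
Bracket: 2^13 = 8192 < 9529 <= 2^14 = 16384
So ceil(log2(9529)) = 14

bits = ceil(log2(9529)) = ceil(13.2181) = 14 bits


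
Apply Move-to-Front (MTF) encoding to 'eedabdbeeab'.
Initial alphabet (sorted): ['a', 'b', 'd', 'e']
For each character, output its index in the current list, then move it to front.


MTF encoding:
'e': index 3 in ['a', 'b', 'd', 'e'] -> ['e', 'a', 'b', 'd']
'e': index 0 in ['e', 'a', 'b', 'd'] -> ['e', 'a', 'b', 'd']
'd': index 3 in ['e', 'a', 'b', 'd'] -> ['d', 'e', 'a', 'b']
'a': index 2 in ['d', 'e', 'a', 'b'] -> ['a', 'd', 'e', 'b']
'b': index 3 in ['a', 'd', 'e', 'b'] -> ['b', 'a', 'd', 'e']
'd': index 2 in ['b', 'a', 'd', 'e'] -> ['d', 'b', 'a', 'e']
'b': index 1 in ['d', 'b', 'a', 'e'] -> ['b', 'd', 'a', 'e']
'e': index 3 in ['b', 'd', 'a', 'e'] -> ['e', 'b', 'd', 'a']
'e': index 0 in ['e', 'b', 'd', 'a'] -> ['e', 'b', 'd', 'a']
'a': index 3 in ['e', 'b', 'd', 'a'] -> ['a', 'e', 'b', 'd']
'b': index 2 in ['a', 'e', 'b', 'd'] -> ['b', 'a', 'e', 'd']


Output: [3, 0, 3, 2, 3, 2, 1, 3, 0, 3, 2]


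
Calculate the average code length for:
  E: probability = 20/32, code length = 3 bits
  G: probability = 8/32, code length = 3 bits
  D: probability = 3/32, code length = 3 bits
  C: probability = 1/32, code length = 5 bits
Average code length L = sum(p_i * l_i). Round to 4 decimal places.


Weighted contributions p_i * l_i:
  E: (20/32) * 3 = 60/32
  G: (8/32) * 3 = 24/32
  D: (3/32) * 3 = 9/32
  C: (1/32) * 5 = 5/32
Sum = (60 + 24 + 9 + 5)/32 = 98/32

L = 98/32 = 3.0625 bits/symbol


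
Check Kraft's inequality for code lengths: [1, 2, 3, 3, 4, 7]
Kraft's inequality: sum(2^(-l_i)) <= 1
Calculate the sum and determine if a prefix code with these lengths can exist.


Sum = 2^(-1) + 2^(-2) + 2^(-3) + 2^(-3) + 2^(-4) + 2^(-7)
    = 0.5 + 0.25 + 0.125 + 0.125 + 0.0625 + 0.0078125
    = 137/128 = 1.0703125
Since 1.0703125 > 1, Kraft's inequality is NOT satisfied.
A prefix code with these lengths CANNOT exist.

Kraft sum = 1.0703125. Not satisfied.


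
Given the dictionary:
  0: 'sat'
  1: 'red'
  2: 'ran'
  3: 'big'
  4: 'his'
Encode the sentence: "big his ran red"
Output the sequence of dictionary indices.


Look up each word in the dictionary:
  'big' -> 3
  'his' -> 4
  'ran' -> 2
  'red' -> 1

Encoded: [3, 4, 2, 1]


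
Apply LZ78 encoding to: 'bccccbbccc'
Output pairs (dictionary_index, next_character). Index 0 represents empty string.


LZ78 encoding steps:
Dictionary: {0: ''}
Step 1: w='' (idx 0), next='b' -> output (0, 'b'), add 'b' as idx 1
Step 2: w='' (idx 0), next='c' -> output (0, 'c'), add 'c' as idx 2
Step 3: w='c' (idx 2), next='c' -> output (2, 'c'), add 'cc' as idx 3
Step 4: w='c' (idx 2), next='b' -> output (2, 'b'), add 'cb' as idx 4
Step 5: w='b' (idx 1), next='c' -> output (1, 'c'), add 'bc' as idx 5
Step 6: w='cc' (idx 3), end of input -> output (3, '')


Encoded: [(0, 'b'), (0, 'c'), (2, 'c'), (2, 'b'), (1, 'c'), (3, '')]


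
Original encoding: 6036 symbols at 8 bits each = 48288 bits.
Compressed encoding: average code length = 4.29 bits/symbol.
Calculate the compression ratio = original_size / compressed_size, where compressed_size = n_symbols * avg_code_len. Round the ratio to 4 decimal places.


original_size = n_symbols * orig_bits = 6036 * 8 = 48288 bits
compressed_size = n_symbols * avg_code_len = 6036 * 4.29 = 25894.44 bits
ratio = original_size / compressed_size = 48288 / 25894.44 = 1.8648

Compression ratio = 1.8648


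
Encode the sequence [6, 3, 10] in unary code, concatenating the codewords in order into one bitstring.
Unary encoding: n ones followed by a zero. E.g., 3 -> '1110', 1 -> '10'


Encode each number as n ones followed by a terminating 0:
  6 -> 1111110 (7 bits)
  3 -> 1110 (4 bits)
  10 -> 11111111110 (11 bits)
Total length = 7 + 4 + 11 = 22 bits.

Unary([6, 3, 10]) = 1111110111011111111110 (22 bits)


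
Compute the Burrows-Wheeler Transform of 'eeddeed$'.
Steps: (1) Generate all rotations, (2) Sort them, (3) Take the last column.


Rotations (sorted):
  0: $eeddeed -> last char: d
  1: d$eeddee -> last char: e
  2: ddeed$ee -> last char: e
  3: deed$eed -> last char: d
  4: ed$eedde -> last char: e
  5: eddeed$e -> last char: e
  6: eed$eedd -> last char: d
  7: eeddeed$ -> last char: $


BWT = deedeed$


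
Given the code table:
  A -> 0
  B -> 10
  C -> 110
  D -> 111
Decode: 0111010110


Decoding:
0 -> A
111 -> D
0 -> A
10 -> B
110 -> C


Result: ADABC


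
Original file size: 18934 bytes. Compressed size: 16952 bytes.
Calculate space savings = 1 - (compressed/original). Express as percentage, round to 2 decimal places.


ratio = compressed/original = 16952/18934 = 0.895321
savings = 1 - ratio = 1 - 0.895321 = 0.104679
as a percentage: 0.104679 * 100 = 10.47%

Space savings = 1 - 16952/18934 = 10.47%


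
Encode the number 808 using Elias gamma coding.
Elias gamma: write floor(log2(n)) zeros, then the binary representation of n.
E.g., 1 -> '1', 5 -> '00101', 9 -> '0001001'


num_bits = floor(log2(808)) + 1 = 10
leading_zeros = num_bits - 1 = 9
binary(808) = 1100101000

Elias gamma(808) = '000000000' + '1100101000' = 0000000001100101000 (19 bits)


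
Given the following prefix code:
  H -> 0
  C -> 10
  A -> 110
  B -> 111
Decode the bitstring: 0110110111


Decoding step by step:
Bits 0 -> H
Bits 110 -> A
Bits 110 -> A
Bits 111 -> B


Decoded message: HAAB


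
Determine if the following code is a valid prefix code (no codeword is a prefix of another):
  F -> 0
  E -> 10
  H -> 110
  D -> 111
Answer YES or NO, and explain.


Checking each pair (does one codeword prefix another?):
  F='0' vs E='10': no prefix
  F='0' vs H='110': no prefix
  F='0' vs D='111': no prefix
  E='10' vs F='0': no prefix
  E='10' vs H='110': no prefix
  E='10' vs D='111': no prefix
  H='110' vs F='0': no prefix
  H='110' vs E='10': no prefix
  H='110' vs D='111': no prefix
  D='111' vs F='0': no prefix
  D='111' vs E='10': no prefix
  D='111' vs H='110': no prefix
No violation found over all pairs.

YES -- this is a valid prefix code. No codeword is a prefix of any other codeword.


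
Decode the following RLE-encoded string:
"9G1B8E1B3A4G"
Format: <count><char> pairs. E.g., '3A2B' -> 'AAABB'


Expanding each <count><char> pair:
  9G -> 'GGGGGGGGG'
  1B -> 'B'
  8E -> 'EEEEEEEE'
  1B -> 'B'
  3A -> 'AAA'
  4G -> 'GGGG'

Decoded = GGGGGGGGGBEEEEEEEEBAAAGGGG


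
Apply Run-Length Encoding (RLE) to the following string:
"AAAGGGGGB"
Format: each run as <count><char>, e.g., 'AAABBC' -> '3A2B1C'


Scanning runs left to right:
  i=0: run of 'A' x 3 -> '3A'
  i=3: run of 'G' x 5 -> '5G'
  i=8: run of 'B' x 1 -> '1B'

RLE = 3A5G1B


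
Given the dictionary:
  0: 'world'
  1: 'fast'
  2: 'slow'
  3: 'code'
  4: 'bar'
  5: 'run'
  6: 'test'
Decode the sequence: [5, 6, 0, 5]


Look up each index in the dictionary:
  5 -> 'run'
  6 -> 'test'
  0 -> 'world'
  5 -> 'run'

Decoded: "run test world run"


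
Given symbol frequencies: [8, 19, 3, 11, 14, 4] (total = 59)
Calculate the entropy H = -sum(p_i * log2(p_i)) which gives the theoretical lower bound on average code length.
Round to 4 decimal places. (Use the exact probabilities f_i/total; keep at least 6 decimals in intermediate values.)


Per-symbol terms -p_i * log2(p_i) with p_i = f_i/59:
  p = 8/59 = 0.135593: log2(p) = -2.882643, -p*log2(p) = 0.390867
  p = 19/59 = 0.322034: log2(p) = -1.634716, -p*log2(p) = 0.526434
  p = 3/59 = 0.050847: log2(p) = -4.297681, -p*log2(p) = 0.218526
  p = 11/59 = 0.186441: log2(p) = -2.423211, -p*log2(p) = 0.451785
  p = 14/59 = 0.237288: log2(p) = -2.075288, -p*log2(p) = 0.492441
  p = 4/59 = 0.067797: log2(p) = -3.882643, -p*log2(p) = 0.263230
H = 0.390867 + 0.526434 + 0.218526 + 0.451785 + 0.492441 + 0.263230 = 2.343283

H = 2.3433 bits/symbol


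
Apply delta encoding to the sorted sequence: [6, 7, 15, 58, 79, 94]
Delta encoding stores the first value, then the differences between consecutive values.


First value: 6
Deltas:
  7 - 6 = 1
  15 - 7 = 8
  58 - 15 = 43
  79 - 58 = 21
  94 - 79 = 15


Delta encoded: [6, 1, 8, 43, 21, 15]


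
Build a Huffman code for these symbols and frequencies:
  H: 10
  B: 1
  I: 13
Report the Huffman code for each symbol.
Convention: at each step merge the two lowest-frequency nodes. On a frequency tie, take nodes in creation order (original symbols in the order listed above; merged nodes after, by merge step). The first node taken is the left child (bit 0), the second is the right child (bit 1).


Huffman tree construction:
Step 1: Merge B(1) + H(10) = 11
Step 2: Merge (B+H)(11) + I(13) = 24
Read each symbol's code off the tree from the root (left child = 0, right child = 1).

Codes:
  H: 01 (length 2)
  B: 00 (length 2)
  I: 1 (length 1)
Average code length: 35/24 = 1.4583 bits/symbol


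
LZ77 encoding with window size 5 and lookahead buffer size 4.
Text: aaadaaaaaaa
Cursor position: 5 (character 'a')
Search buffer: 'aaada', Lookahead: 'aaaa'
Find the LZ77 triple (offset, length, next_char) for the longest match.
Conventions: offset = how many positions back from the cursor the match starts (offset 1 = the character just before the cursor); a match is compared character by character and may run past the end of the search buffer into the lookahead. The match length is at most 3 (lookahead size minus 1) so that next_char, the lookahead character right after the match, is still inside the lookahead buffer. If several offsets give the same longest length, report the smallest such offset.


Try each offset into the search buffer:
  offset=1 (pos 4, char 'a'): match length 3
  offset=2 (pos 3, char 'd'): match length 0
  offset=3 (pos 2, char 'a'): match length 1
  offset=4 (pos 1, char 'a'): match length 2
  offset=5 (pos 0, char 'a'): match length 3
Longest match has length 3, found at offsets 1, 5; take the smallest, offset 1.
next_char = character at position 5 + 3 = 8 -> 'a'

Best match: offset=1, length=3 (matching 'aaa' starting at position 4)
LZ77 triple: (1, 3, 'a')


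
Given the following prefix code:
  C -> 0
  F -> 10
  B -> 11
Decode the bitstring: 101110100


Decoding step by step:
Bits 10 -> F
Bits 11 -> B
Bits 10 -> F
Bits 10 -> F
Bits 0 -> C


Decoded message: FBFFC


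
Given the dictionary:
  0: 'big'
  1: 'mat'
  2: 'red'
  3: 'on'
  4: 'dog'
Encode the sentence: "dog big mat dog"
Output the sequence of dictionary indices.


Look up each word in the dictionary:
  'dog' -> 4
  'big' -> 0
  'mat' -> 1
  'dog' -> 4

Encoded: [4, 0, 1, 4]


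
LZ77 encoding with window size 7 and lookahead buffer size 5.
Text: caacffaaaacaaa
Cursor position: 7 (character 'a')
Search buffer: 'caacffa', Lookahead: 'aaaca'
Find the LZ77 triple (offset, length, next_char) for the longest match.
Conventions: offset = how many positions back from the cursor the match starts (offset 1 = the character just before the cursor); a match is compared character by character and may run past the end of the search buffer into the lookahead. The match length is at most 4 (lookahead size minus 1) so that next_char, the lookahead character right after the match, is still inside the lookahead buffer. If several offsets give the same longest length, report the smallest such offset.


Try each offset into the search buffer:
  offset=1 (pos 6, char 'a'): match length 3
  offset=2 (pos 5, char 'f'): match length 0
  offset=3 (pos 4, char 'f'): match length 0
  offset=4 (pos 3, char 'c'): match length 0
  offset=5 (pos 2, char 'a'): match length 1
  offset=6 (pos 1, char 'a'): match length 2
  offset=7 (pos 0, char 'c'): match length 0
Longest match has length 3 at offset 1.
next_char = character at position 7 + 3 = 10 -> 'c'

Best match: offset=1, length=3 (matching 'aaa' starting at position 6)
LZ77 triple: (1, 3, 'c')


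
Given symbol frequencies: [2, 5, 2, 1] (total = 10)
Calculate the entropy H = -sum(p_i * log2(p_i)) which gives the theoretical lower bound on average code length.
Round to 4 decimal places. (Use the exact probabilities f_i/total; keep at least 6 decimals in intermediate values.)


Per-symbol terms -p_i * log2(p_i) with p_i = f_i/10:
  p = 2/10 = 0.200000: log2(p) = -2.321928, -p*log2(p) = 0.464386
  p = 5/10 = 0.500000: log2(p) = -1.000000, -p*log2(p) = 0.500000
  p = 2/10 = 0.200000: log2(p) = -2.321928, -p*log2(p) = 0.464386
  p = 1/10 = 0.100000: log2(p) = -3.321928, -p*log2(p) = 0.332193
H = 0.464386 + 0.500000 + 0.464386 + 0.332193 = 1.760965

H = 1.761 bits/symbol


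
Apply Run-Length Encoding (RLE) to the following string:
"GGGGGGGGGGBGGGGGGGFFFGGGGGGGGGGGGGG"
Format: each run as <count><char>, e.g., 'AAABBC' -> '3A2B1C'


Scanning runs left to right:
  i=0: run of 'G' x 10 -> '10G'
  i=10: run of 'B' x 1 -> '1B'
  i=11: run of 'G' x 7 -> '7G'
  i=18: run of 'F' x 3 -> '3F'
  i=21: run of 'G' x 14 -> '14G'

RLE = 10G1B7G3F14G


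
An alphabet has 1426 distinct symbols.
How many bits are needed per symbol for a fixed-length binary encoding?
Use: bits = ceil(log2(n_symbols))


log2(1426) = 10.4778
Bracket: 2^10 = 1024 < 1426 <= 2^11 = 2048
So ceil(log2(1426)) = 11

bits = ceil(log2(1426)) = ceil(10.4778) = 11 bits


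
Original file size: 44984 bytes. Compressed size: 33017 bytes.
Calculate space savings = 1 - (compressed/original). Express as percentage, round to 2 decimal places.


ratio = compressed/original = 33017/44984 = 0.733972
savings = 1 - ratio = 1 - 0.733972 = 0.266028
as a percentage: 0.266028 * 100 = 26.6%

Space savings = 1 - 33017/44984 = 26.6%


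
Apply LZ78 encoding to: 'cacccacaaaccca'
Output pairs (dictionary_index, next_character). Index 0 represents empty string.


LZ78 encoding steps:
Dictionary: {0: ''}
Step 1: w='' (idx 0), next='c' -> output (0, 'c'), add 'c' as idx 1
Step 2: w='' (idx 0), next='a' -> output (0, 'a'), add 'a' as idx 2
Step 3: w='c' (idx 1), next='c' -> output (1, 'c'), add 'cc' as idx 3
Step 4: w='c' (idx 1), next='a' -> output (1, 'a'), add 'ca' as idx 4
Step 5: w='ca' (idx 4), next='a' -> output (4, 'a'), add 'caa' as idx 5
Step 6: w='a' (idx 2), next='c' -> output (2, 'c'), add 'ac' as idx 6
Step 7: w='cc' (idx 3), next='a' -> output (3, 'a'), add 'cca' as idx 7


Encoded: [(0, 'c'), (0, 'a'), (1, 'c'), (1, 'a'), (4, 'a'), (2, 'c'), (3, 'a')]


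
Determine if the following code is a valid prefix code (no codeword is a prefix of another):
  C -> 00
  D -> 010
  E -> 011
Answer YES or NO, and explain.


Checking each pair (does one codeword prefix another?):
  C='00' vs D='010': no prefix
  C='00' vs E='011': no prefix
  D='010' vs C='00': no prefix
  D='010' vs E='011': no prefix
  E='011' vs C='00': no prefix
  E='011' vs D='010': no prefix
No violation found over all pairs.

YES -- this is a valid prefix code. No codeword is a prefix of any other codeword.


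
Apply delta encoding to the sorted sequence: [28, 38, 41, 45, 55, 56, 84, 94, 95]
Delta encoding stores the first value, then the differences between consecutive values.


First value: 28
Deltas:
  38 - 28 = 10
  41 - 38 = 3
  45 - 41 = 4
  55 - 45 = 10
  56 - 55 = 1
  84 - 56 = 28
  94 - 84 = 10
  95 - 94 = 1


Delta encoded: [28, 10, 3, 4, 10, 1, 28, 10, 1]


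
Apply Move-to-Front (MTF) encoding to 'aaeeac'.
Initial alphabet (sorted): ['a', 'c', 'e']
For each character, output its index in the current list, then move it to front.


MTF encoding:
'a': index 0 in ['a', 'c', 'e'] -> ['a', 'c', 'e']
'a': index 0 in ['a', 'c', 'e'] -> ['a', 'c', 'e']
'e': index 2 in ['a', 'c', 'e'] -> ['e', 'a', 'c']
'e': index 0 in ['e', 'a', 'c'] -> ['e', 'a', 'c']
'a': index 1 in ['e', 'a', 'c'] -> ['a', 'e', 'c']
'c': index 2 in ['a', 'e', 'c'] -> ['c', 'a', 'e']


Output: [0, 0, 2, 0, 1, 2]


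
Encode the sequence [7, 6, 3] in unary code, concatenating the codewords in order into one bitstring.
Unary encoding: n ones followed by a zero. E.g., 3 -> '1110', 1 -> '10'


Encode each number as n ones followed by a terminating 0:
  7 -> 11111110 (8 bits)
  6 -> 1111110 (7 bits)
  3 -> 1110 (4 bits)
Total length = 8 + 7 + 4 = 19 bits.

Unary([7, 6, 3]) = 1111111011111101110 (19 bits)


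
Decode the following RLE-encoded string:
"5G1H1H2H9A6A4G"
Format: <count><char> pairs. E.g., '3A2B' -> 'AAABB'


Expanding each <count><char> pair:
  5G -> 'GGGGG'
  1H -> 'H'
  1H -> 'H'
  2H -> 'HH'
  9A -> 'AAAAAAAAA'
  6A -> 'AAAAAA'
  4G -> 'GGGG'

Decoded = GGGGGHHHHAAAAAAAAAAAAAAAGGGG


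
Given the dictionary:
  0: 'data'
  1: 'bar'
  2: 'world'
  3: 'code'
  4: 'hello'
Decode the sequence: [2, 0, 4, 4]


Look up each index in the dictionary:
  2 -> 'world'
  0 -> 'data'
  4 -> 'hello'
  4 -> 'hello'

Decoded: "world data hello hello"


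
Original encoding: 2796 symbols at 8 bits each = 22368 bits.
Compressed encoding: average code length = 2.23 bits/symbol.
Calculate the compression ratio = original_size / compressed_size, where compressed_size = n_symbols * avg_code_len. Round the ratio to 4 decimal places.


original_size = n_symbols * orig_bits = 2796 * 8 = 22368 bits
compressed_size = n_symbols * avg_code_len = 2796 * 2.23 = 6235.08 bits
ratio = original_size / compressed_size = 22368 / 6235.08 = 3.5874

Compression ratio = 3.5874


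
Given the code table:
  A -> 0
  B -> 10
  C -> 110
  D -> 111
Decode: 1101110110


Decoding:
110 -> C
111 -> D
0 -> A
110 -> C


Result: CDAC


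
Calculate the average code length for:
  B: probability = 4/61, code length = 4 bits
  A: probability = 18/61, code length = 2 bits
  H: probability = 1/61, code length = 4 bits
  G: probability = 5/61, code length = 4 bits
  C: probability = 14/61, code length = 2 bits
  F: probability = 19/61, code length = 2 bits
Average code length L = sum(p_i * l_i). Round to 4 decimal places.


Weighted contributions p_i * l_i:
  B: (4/61) * 4 = 16/61
  A: (18/61) * 2 = 36/61
  H: (1/61) * 4 = 4/61
  G: (5/61) * 4 = 20/61
  C: (14/61) * 2 = 28/61
  F: (19/61) * 2 = 38/61
Sum = (16 + 36 + 4 + 20 + 28 + 38)/61 = 142/61

L = 142/61 = 2.3279 bits/symbol


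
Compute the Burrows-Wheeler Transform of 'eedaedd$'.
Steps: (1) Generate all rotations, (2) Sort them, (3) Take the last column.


Rotations (sorted):
  0: $eedaedd -> last char: d
  1: aedd$eed -> last char: d
  2: d$eedaed -> last char: d
  3: daedd$ee -> last char: e
  4: dd$eedae -> last char: e
  5: edaedd$e -> last char: e
  6: edd$eeda -> last char: a
  7: eedaedd$ -> last char: $


BWT = dddeeea$


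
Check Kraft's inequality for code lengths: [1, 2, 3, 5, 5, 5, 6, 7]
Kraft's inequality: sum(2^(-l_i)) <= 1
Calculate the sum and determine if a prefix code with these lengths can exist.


Sum = 2^(-1) + 2^(-2) + 2^(-3) + 2^(-5) + 2^(-5) + 2^(-5) + 2^(-6) + 2^(-7)
    = 0.5 + 0.25 + 0.125 + 0.03125 + 0.03125 + 0.03125 + 0.015625 + 0.0078125
    = 127/128 = 0.9921875
Since 0.9921875 <= 1, Kraft's inequality IS satisfied.
A prefix code with these lengths CAN exist.

Kraft sum = 0.9921875. Satisfied.


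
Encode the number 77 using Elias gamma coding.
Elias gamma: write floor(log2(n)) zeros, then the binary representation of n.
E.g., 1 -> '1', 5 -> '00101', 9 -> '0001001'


num_bits = floor(log2(77)) + 1 = 7
leading_zeros = num_bits - 1 = 6
binary(77) = 1001101

Elias gamma(77) = '000000' + '1001101' = 0000001001101 (13 bits)


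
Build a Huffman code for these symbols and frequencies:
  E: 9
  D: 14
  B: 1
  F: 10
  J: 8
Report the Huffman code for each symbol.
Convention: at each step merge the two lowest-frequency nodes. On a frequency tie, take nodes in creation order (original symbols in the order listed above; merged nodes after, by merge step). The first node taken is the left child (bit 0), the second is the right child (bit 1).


Huffman tree construction:
Step 1: Merge B(1) + J(8) = 9
Step 2: Merge E(9) + (B+J)(9) = 18
Step 3: Merge F(10) + D(14) = 24
Step 4: Merge (E+(B+J))(18) + (F+D)(24) = 42
Read each symbol's code off the tree from the root (left child = 0, right child = 1).

Codes:
  E: 00 (length 2)
  D: 11 (length 2)
  B: 010 (length 3)
  F: 10 (length 2)
  J: 011 (length 3)
Average code length: 93/42 = 2.2143 bits/symbol


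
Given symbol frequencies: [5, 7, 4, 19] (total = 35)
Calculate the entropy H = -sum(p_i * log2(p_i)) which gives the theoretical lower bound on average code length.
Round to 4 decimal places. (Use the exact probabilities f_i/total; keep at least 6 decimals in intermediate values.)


Per-symbol terms -p_i * log2(p_i) with p_i = f_i/35:
  p = 5/35 = 0.142857: log2(p) = -2.807355, -p*log2(p) = 0.401051
  p = 7/35 = 0.200000: log2(p) = -2.321928, -p*log2(p) = 0.464386
  p = 4/35 = 0.114286: log2(p) = -3.129283, -p*log2(p) = 0.357632
  p = 19/35 = 0.542857: log2(p) = -0.881356, -p*log2(p) = 0.478450
H = 0.401051 + 0.464386 + 0.357632 + 0.478450 = 1.701519

H = 1.7015 bits/symbol


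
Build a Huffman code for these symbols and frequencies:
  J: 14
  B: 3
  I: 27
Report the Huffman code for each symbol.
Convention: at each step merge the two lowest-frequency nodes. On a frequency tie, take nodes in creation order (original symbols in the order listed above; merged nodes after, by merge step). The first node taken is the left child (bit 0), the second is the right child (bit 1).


Huffman tree construction:
Step 1: Merge B(3) + J(14) = 17
Step 2: Merge (B+J)(17) + I(27) = 44
Read each symbol's code off the tree from the root (left child = 0, right child = 1).

Codes:
  J: 01 (length 2)
  B: 00 (length 2)
  I: 1 (length 1)
Average code length: 61/44 = 1.3864 bits/symbol


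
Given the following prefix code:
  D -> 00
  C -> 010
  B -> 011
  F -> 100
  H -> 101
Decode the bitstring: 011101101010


Decoding step by step:
Bits 011 -> B
Bits 101 -> H
Bits 101 -> H
Bits 010 -> C


Decoded message: BHHC


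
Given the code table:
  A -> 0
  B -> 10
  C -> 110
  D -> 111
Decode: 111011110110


Decoding:
111 -> D
0 -> A
111 -> D
10 -> B
110 -> C


Result: DADBC


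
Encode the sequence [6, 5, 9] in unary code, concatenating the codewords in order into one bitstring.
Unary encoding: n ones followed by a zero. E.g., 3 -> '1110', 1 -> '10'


Encode each number as n ones followed by a terminating 0:
  6 -> 1111110 (7 bits)
  5 -> 111110 (6 bits)
  9 -> 1111111110 (10 bits)
Total length = 7 + 6 + 10 = 23 bits.

Unary([6, 5, 9]) = 11111101111101111111110 (23 bits)


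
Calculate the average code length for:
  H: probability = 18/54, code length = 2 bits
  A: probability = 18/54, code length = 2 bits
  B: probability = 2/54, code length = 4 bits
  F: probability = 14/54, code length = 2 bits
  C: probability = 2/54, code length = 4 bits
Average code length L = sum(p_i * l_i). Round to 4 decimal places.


Weighted contributions p_i * l_i:
  H: (18/54) * 2 = 36/54
  A: (18/54) * 2 = 36/54
  B: (2/54) * 4 = 8/54
  F: (14/54) * 2 = 28/54
  C: (2/54) * 4 = 8/54
Sum = (36 + 36 + 8 + 28 + 8)/54 = 116/54

L = 116/54 = 2.1481 bits/symbol


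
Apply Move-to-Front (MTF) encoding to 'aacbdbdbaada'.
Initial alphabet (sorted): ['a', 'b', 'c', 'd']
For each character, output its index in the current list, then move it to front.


MTF encoding:
'a': index 0 in ['a', 'b', 'c', 'd'] -> ['a', 'b', 'c', 'd']
'a': index 0 in ['a', 'b', 'c', 'd'] -> ['a', 'b', 'c', 'd']
'c': index 2 in ['a', 'b', 'c', 'd'] -> ['c', 'a', 'b', 'd']
'b': index 2 in ['c', 'a', 'b', 'd'] -> ['b', 'c', 'a', 'd']
'd': index 3 in ['b', 'c', 'a', 'd'] -> ['d', 'b', 'c', 'a']
'b': index 1 in ['d', 'b', 'c', 'a'] -> ['b', 'd', 'c', 'a']
'd': index 1 in ['b', 'd', 'c', 'a'] -> ['d', 'b', 'c', 'a']
'b': index 1 in ['d', 'b', 'c', 'a'] -> ['b', 'd', 'c', 'a']
'a': index 3 in ['b', 'd', 'c', 'a'] -> ['a', 'b', 'd', 'c']
'a': index 0 in ['a', 'b', 'd', 'c'] -> ['a', 'b', 'd', 'c']
'd': index 2 in ['a', 'b', 'd', 'c'] -> ['d', 'a', 'b', 'c']
'a': index 1 in ['d', 'a', 'b', 'c'] -> ['a', 'd', 'b', 'c']


Output: [0, 0, 2, 2, 3, 1, 1, 1, 3, 0, 2, 1]


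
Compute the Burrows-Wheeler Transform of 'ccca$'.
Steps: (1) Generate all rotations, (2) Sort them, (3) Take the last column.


Rotations (sorted):
  0: $ccca -> last char: a
  1: a$ccc -> last char: c
  2: ca$cc -> last char: c
  3: cca$c -> last char: c
  4: ccca$ -> last char: $


BWT = accc$


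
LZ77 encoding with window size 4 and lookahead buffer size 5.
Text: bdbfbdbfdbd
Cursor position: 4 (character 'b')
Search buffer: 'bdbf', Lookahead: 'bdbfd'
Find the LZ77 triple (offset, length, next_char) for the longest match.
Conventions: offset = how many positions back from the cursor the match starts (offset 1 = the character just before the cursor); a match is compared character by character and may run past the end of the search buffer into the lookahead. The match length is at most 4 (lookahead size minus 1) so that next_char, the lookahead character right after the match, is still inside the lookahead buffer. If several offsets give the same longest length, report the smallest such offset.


Try each offset into the search buffer:
  offset=1 (pos 3, char 'f'): match length 0
  offset=2 (pos 2, char 'b'): match length 1
  offset=3 (pos 1, char 'd'): match length 0
  offset=4 (pos 0, char 'b'): match length 4
Longest match has length 4 at offset 4.
next_char = character at position 4 + 4 = 8 -> 'd'

Best match: offset=4, length=4 (matching 'bdbf' starting at position 0)
LZ77 triple: (4, 4, 'd')


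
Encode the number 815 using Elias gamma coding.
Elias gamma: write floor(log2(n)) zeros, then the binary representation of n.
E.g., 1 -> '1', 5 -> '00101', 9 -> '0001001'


num_bits = floor(log2(815)) + 1 = 10
leading_zeros = num_bits - 1 = 9
binary(815) = 1100101111

Elias gamma(815) = '000000000' + '1100101111' = 0000000001100101111 (19 bits)


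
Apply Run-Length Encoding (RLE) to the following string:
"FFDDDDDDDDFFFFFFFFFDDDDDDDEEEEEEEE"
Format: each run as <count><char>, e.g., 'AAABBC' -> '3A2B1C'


Scanning runs left to right:
  i=0: run of 'F' x 2 -> '2F'
  i=2: run of 'D' x 8 -> '8D'
  i=10: run of 'F' x 9 -> '9F'
  i=19: run of 'D' x 7 -> '7D'
  i=26: run of 'E' x 8 -> '8E'

RLE = 2F8D9F7D8E


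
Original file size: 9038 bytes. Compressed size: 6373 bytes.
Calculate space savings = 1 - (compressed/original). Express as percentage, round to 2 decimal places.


ratio = compressed/original = 6373/9038 = 0.705134
savings = 1 - ratio = 1 - 0.705134 = 0.294866
as a percentage: 0.294866 * 100 = 29.49%

Space savings = 1 - 6373/9038 = 29.49%


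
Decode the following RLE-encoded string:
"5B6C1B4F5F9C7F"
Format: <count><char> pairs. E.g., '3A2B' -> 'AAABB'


Expanding each <count><char> pair:
  5B -> 'BBBBB'
  6C -> 'CCCCCC'
  1B -> 'B'
  4F -> 'FFFF'
  5F -> 'FFFFF'
  9C -> 'CCCCCCCCC'
  7F -> 'FFFFFFF'

Decoded = BBBBBCCCCCCBFFFFFFFFFCCCCCCCCCFFFFFFF


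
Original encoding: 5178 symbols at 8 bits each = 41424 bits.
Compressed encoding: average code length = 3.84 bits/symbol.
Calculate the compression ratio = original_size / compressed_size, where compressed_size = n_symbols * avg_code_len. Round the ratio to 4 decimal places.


original_size = n_symbols * orig_bits = 5178 * 8 = 41424 bits
compressed_size = n_symbols * avg_code_len = 5178 * 3.84 = 19883.52 bits
ratio = original_size / compressed_size = 41424 / 19883.52 = 2.0833

Compression ratio = 2.0833


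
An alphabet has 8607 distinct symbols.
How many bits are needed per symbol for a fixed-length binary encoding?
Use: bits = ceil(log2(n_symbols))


log2(8607) = 13.0713
Bracket: 2^13 = 8192 < 8607 <= 2^14 = 16384
So ceil(log2(8607)) = 14

bits = ceil(log2(8607)) = ceil(13.0713) = 14 bits


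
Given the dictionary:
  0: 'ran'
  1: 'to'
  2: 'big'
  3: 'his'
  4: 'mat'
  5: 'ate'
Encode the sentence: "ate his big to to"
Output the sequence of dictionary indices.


Look up each word in the dictionary:
  'ate' -> 5
  'his' -> 3
  'big' -> 2
  'to' -> 1
  'to' -> 1

Encoded: [5, 3, 2, 1, 1]


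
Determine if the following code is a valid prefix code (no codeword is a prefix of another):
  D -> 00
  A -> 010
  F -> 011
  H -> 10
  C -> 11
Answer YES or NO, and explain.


Checking each pair (does one codeword prefix another?):
  D='00' vs A='010': no prefix
  D='00' vs F='011': no prefix
  D='00' vs H='10': no prefix
  D='00' vs C='11': no prefix
  A='010' vs D='00': no prefix
  A='010' vs F='011': no prefix
  A='010' vs H='10': no prefix
  A='010' vs C='11': no prefix
  F='011' vs D='00': no prefix
  F='011' vs A='010': no prefix
  F='011' vs H='10': no prefix
  F='011' vs C='11': no prefix
  H='10' vs D='00': no prefix
  H='10' vs A='010': no prefix
  H='10' vs F='011': no prefix
  H='10' vs C='11': no prefix
  C='11' vs D='00': no prefix
  C='11' vs A='010': no prefix
  C='11' vs F='011': no prefix
  C='11' vs H='10': no prefix
No violation found over all pairs.

YES -- this is a valid prefix code. No codeword is a prefix of any other codeword.


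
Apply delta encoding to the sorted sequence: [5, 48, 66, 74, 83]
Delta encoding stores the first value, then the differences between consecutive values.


First value: 5
Deltas:
  48 - 5 = 43
  66 - 48 = 18
  74 - 66 = 8
  83 - 74 = 9


Delta encoded: [5, 43, 18, 8, 9]


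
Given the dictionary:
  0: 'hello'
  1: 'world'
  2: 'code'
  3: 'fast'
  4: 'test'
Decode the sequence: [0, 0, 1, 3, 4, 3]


Look up each index in the dictionary:
  0 -> 'hello'
  0 -> 'hello'
  1 -> 'world'
  3 -> 'fast'
  4 -> 'test'
  3 -> 'fast'

Decoded: "hello hello world fast test fast"


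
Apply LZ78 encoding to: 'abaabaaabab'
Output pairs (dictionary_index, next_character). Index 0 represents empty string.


LZ78 encoding steps:
Dictionary: {0: ''}
Step 1: w='' (idx 0), next='a' -> output (0, 'a'), add 'a' as idx 1
Step 2: w='' (idx 0), next='b' -> output (0, 'b'), add 'b' as idx 2
Step 3: w='a' (idx 1), next='a' -> output (1, 'a'), add 'aa' as idx 3
Step 4: w='b' (idx 2), next='a' -> output (2, 'a'), add 'ba' as idx 4
Step 5: w='aa' (idx 3), next='b' -> output (3, 'b'), add 'aab' as idx 5
Step 6: w='a' (idx 1), next='b' -> output (1, 'b'), add 'ab' as idx 6


Encoded: [(0, 'a'), (0, 'b'), (1, 'a'), (2, 'a'), (3, 'b'), (1, 'b')]


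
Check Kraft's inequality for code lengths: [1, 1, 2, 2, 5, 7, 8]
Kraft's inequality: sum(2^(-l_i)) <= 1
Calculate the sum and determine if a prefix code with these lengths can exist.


Sum = 2^(-1) + 2^(-1) + 2^(-2) + 2^(-2) + 2^(-5) + 2^(-7) + 2^(-8)
    = 0.5 + 0.5 + 0.25 + 0.25 + 0.03125 + 0.0078125 + 0.00390625
    = 395/256 = 1.54296875
Since 1.54296875 > 1, Kraft's inequality is NOT satisfied.
A prefix code with these lengths CANNOT exist.

Kraft sum = 1.54296875. Not satisfied.


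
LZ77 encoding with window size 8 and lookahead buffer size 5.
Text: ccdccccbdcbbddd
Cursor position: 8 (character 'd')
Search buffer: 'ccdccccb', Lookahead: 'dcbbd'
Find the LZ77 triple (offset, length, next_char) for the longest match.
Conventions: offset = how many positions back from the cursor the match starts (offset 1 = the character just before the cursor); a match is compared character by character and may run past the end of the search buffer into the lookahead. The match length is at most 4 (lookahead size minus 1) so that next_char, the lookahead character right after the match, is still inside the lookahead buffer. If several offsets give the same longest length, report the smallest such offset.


Try each offset into the search buffer:
  offset=1 (pos 7, char 'b'): match length 0
  offset=2 (pos 6, char 'c'): match length 0
  offset=3 (pos 5, char 'c'): match length 0
  offset=4 (pos 4, char 'c'): match length 0
  offset=5 (pos 3, char 'c'): match length 0
  offset=6 (pos 2, char 'd'): match length 2
  offset=7 (pos 1, char 'c'): match length 0
  offset=8 (pos 0, char 'c'): match length 0
Longest match has length 2 at offset 6.
next_char = character at position 8 + 2 = 10 -> 'b'

Best match: offset=6, length=2 (matching 'dc' starting at position 2)
LZ77 triple: (6, 2, 'b')


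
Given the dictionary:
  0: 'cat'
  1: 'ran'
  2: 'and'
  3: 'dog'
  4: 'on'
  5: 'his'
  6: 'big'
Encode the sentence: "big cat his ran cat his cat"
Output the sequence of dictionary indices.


Look up each word in the dictionary:
  'big' -> 6
  'cat' -> 0
  'his' -> 5
  'ran' -> 1
  'cat' -> 0
  'his' -> 5
  'cat' -> 0

Encoded: [6, 0, 5, 1, 0, 5, 0]


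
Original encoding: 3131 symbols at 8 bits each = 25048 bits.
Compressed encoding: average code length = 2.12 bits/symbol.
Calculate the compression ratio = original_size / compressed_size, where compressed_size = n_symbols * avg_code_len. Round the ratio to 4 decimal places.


original_size = n_symbols * orig_bits = 3131 * 8 = 25048 bits
compressed_size = n_symbols * avg_code_len = 3131 * 2.12 = 6637.72 bits
ratio = original_size / compressed_size = 25048 / 6637.72 = 3.7736

Compression ratio = 3.7736


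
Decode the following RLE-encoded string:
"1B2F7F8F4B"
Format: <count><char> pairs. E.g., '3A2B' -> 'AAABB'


Expanding each <count><char> pair:
  1B -> 'B'
  2F -> 'FF'
  7F -> 'FFFFFFF'
  8F -> 'FFFFFFFF'
  4B -> 'BBBB'

Decoded = BFFFFFFFFFFFFFFFFFBBBB


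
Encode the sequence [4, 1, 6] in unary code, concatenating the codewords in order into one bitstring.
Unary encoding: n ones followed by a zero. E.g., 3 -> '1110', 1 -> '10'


Encode each number as n ones followed by a terminating 0:
  4 -> 11110 (5 bits)
  1 -> 10 (2 bits)
  6 -> 1111110 (7 bits)
Total length = 5 + 2 + 7 = 14 bits.

Unary([4, 1, 6]) = 11110101111110 (14 bits)


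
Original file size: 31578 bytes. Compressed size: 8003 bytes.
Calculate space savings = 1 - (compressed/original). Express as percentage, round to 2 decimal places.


ratio = compressed/original = 8003/31578 = 0.253436
savings = 1 - ratio = 1 - 0.253436 = 0.746564
as a percentage: 0.746564 * 100 = 74.66%

Space savings = 1 - 8003/31578 = 74.66%


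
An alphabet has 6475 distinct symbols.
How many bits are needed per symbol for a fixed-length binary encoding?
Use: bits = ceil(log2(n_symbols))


log2(6475) = 12.6607
Bracket: 2^12 = 4096 < 6475 <= 2^13 = 8192
So ceil(log2(6475)) = 13

bits = ceil(log2(6475)) = ceil(12.6607) = 13 bits


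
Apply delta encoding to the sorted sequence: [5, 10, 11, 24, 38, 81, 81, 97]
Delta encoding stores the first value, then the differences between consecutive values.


First value: 5
Deltas:
  10 - 5 = 5
  11 - 10 = 1
  24 - 11 = 13
  38 - 24 = 14
  81 - 38 = 43
  81 - 81 = 0
  97 - 81 = 16


Delta encoded: [5, 5, 1, 13, 14, 43, 0, 16]


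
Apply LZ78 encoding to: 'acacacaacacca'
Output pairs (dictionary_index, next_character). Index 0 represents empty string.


LZ78 encoding steps:
Dictionary: {0: ''}
Step 1: w='' (idx 0), next='a' -> output (0, 'a'), add 'a' as idx 1
Step 2: w='' (idx 0), next='c' -> output (0, 'c'), add 'c' as idx 2
Step 3: w='a' (idx 1), next='c' -> output (1, 'c'), add 'ac' as idx 3
Step 4: w='ac' (idx 3), next='a' -> output (3, 'a'), add 'aca' as idx 4
Step 5: w='aca' (idx 4), next='c' -> output (4, 'c'), add 'acac' as idx 5
Step 6: w='c' (idx 2), next='a' -> output (2, 'a'), add 'ca' as idx 6


Encoded: [(0, 'a'), (0, 'c'), (1, 'c'), (3, 'a'), (4, 'c'), (2, 'a')]


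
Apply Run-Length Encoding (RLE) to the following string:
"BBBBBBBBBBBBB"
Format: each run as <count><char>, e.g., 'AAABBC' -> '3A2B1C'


Scanning runs left to right:
  i=0: run of 'B' x 13 -> '13B'

RLE = 13B


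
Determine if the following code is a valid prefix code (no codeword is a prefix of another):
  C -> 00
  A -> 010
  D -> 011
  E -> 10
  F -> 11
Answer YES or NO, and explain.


Checking each pair (does one codeword prefix another?):
  C='00' vs A='010': no prefix
  C='00' vs D='011': no prefix
  C='00' vs E='10': no prefix
  C='00' vs F='11': no prefix
  A='010' vs C='00': no prefix
  A='010' vs D='011': no prefix
  A='010' vs E='10': no prefix
  A='010' vs F='11': no prefix
  D='011' vs C='00': no prefix
  D='011' vs A='010': no prefix
  D='011' vs E='10': no prefix
  D='011' vs F='11': no prefix
  E='10' vs C='00': no prefix
  E='10' vs A='010': no prefix
  E='10' vs D='011': no prefix
  E='10' vs F='11': no prefix
  F='11' vs C='00': no prefix
  F='11' vs A='010': no prefix
  F='11' vs D='011': no prefix
  F='11' vs E='10': no prefix
No violation found over all pairs.

YES -- this is a valid prefix code. No codeword is a prefix of any other codeword.


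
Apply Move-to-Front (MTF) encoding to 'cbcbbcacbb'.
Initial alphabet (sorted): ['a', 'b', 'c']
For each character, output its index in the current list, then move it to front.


MTF encoding:
'c': index 2 in ['a', 'b', 'c'] -> ['c', 'a', 'b']
'b': index 2 in ['c', 'a', 'b'] -> ['b', 'c', 'a']
'c': index 1 in ['b', 'c', 'a'] -> ['c', 'b', 'a']
'b': index 1 in ['c', 'b', 'a'] -> ['b', 'c', 'a']
'b': index 0 in ['b', 'c', 'a'] -> ['b', 'c', 'a']
'c': index 1 in ['b', 'c', 'a'] -> ['c', 'b', 'a']
'a': index 2 in ['c', 'b', 'a'] -> ['a', 'c', 'b']
'c': index 1 in ['a', 'c', 'b'] -> ['c', 'a', 'b']
'b': index 2 in ['c', 'a', 'b'] -> ['b', 'c', 'a']
'b': index 0 in ['b', 'c', 'a'] -> ['b', 'c', 'a']


Output: [2, 2, 1, 1, 0, 1, 2, 1, 2, 0]


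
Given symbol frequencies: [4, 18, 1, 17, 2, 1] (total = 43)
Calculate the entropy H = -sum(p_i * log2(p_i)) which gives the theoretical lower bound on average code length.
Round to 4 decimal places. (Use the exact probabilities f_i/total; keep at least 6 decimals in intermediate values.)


Per-symbol terms -p_i * log2(p_i) with p_i = f_i/43:
  p = 4/43 = 0.093023: log2(p) = -3.426265, -p*log2(p) = 0.318722
  p = 18/43 = 0.418605: log2(p) = -1.256340, -p*log2(p) = 0.525910
  p = 1/43 = 0.023256: log2(p) = -5.426265, -p*log2(p) = 0.126192
  p = 17/43 = 0.395349: log2(p) = -1.338802, -p*log2(p) = 0.529294
  p = 2/43 = 0.046512: log2(p) = -4.426265, -p*log2(p) = 0.205873
  p = 1/43 = 0.023256: log2(p) = -5.426265, -p*log2(p) = 0.126192
H = 0.318722 + 0.525910 + 0.126192 + 0.529294 + 0.205873 + 0.126192 = 1.832183

H = 1.8322 bits/symbol


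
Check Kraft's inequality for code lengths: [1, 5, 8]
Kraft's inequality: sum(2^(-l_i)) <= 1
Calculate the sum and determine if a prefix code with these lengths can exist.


Sum = 2^(-1) + 2^(-5) + 2^(-8)
    = 0.5 + 0.03125 + 0.00390625
    = 137/256 = 0.53515625
Since 0.53515625 <= 1, Kraft's inequality IS satisfied.
A prefix code with these lengths CAN exist.

Kraft sum = 0.53515625. Satisfied.


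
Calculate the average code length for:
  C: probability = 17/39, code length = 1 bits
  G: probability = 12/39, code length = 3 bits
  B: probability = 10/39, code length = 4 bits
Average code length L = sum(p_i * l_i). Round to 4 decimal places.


Weighted contributions p_i * l_i:
  C: (17/39) * 1 = 17/39
  G: (12/39) * 3 = 36/39
  B: (10/39) * 4 = 40/39
Sum = (17 + 36 + 40)/39 = 93/39

L = 93/39 = 2.3846 bits/symbol


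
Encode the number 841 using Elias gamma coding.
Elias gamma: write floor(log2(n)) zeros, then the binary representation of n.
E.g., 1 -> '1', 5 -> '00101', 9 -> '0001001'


num_bits = floor(log2(841)) + 1 = 10
leading_zeros = num_bits - 1 = 9
binary(841) = 1101001001

Elias gamma(841) = '000000000' + '1101001001' = 0000000001101001001 (19 bits)


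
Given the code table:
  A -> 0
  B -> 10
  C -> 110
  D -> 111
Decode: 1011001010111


Decoding:
10 -> B
110 -> C
0 -> A
10 -> B
10 -> B
111 -> D


Result: BCABBD


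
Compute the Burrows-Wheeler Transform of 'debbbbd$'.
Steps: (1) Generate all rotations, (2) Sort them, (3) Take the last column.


Rotations (sorted):
  0: $debbbbd -> last char: d
  1: bbbbd$de -> last char: e
  2: bbbd$deb -> last char: b
  3: bbd$debb -> last char: b
  4: bd$debbb -> last char: b
  5: d$debbbb -> last char: b
  6: debbbbd$ -> last char: $
  7: ebbbbd$d -> last char: d


BWT = debbbb$d


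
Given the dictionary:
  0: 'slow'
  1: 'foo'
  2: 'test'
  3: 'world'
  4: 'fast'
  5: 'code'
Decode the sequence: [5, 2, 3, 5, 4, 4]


Look up each index in the dictionary:
  5 -> 'code'
  2 -> 'test'
  3 -> 'world'
  5 -> 'code'
  4 -> 'fast'
  4 -> 'fast'

Decoded: "code test world code fast fast"


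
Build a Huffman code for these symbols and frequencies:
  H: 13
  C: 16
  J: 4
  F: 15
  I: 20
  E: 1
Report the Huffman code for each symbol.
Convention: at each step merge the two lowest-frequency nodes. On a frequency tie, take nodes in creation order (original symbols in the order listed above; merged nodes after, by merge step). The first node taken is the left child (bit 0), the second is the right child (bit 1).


Huffman tree construction:
Step 1: Merge E(1) + J(4) = 5
Step 2: Merge (E+J)(5) + H(13) = 18
Step 3: Merge F(15) + C(16) = 31
Step 4: Merge ((E+J)+H)(18) + I(20) = 38
Step 5: Merge (F+C)(31) + (((E+J)+H)+I)(38) = 69
Read each symbol's code off the tree from the root (left child = 0, right child = 1).

Codes:
  H: 101 (length 3)
  C: 01 (length 2)
  J: 1001 (length 4)
  F: 00 (length 2)
  I: 11 (length 2)
  E: 1000 (length 4)
Average code length: 161/69 = 2.3333 bits/symbol
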